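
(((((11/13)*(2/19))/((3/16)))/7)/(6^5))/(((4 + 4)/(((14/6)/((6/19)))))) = 11/1364688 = 0.00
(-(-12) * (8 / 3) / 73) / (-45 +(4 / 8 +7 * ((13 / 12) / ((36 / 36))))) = -384 / 32339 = -0.01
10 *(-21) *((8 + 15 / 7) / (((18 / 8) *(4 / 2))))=-1420 / 3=-473.33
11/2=5.50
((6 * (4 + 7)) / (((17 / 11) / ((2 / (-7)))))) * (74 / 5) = -107448 / 595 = -180.58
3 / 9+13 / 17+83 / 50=7033 / 2550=2.76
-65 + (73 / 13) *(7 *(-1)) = -1356 / 13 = -104.31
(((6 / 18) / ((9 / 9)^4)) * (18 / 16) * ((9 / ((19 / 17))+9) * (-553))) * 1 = -3536.29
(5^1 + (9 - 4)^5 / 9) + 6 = 3224 / 9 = 358.22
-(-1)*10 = 10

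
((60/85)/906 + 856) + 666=1522.00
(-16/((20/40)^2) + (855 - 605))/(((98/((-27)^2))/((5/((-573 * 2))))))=-112995/18718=-6.04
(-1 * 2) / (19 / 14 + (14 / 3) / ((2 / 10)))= -84 / 1037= -0.08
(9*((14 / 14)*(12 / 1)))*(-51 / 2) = -2754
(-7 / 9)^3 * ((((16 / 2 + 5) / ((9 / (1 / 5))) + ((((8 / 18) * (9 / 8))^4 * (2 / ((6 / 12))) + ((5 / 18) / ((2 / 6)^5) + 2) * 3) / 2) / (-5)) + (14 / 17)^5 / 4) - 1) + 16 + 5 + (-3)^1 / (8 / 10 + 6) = 11428737781721 / 372627271080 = 30.67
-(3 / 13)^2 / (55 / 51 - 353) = 459 / 3033212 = 0.00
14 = 14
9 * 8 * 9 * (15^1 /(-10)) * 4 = -3888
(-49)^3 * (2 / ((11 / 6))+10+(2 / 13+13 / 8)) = -1732146227 / 1144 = -1514113.83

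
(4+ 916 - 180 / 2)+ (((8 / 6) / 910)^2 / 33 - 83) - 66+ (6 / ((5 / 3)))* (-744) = -122812985291 / 61486425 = -1997.40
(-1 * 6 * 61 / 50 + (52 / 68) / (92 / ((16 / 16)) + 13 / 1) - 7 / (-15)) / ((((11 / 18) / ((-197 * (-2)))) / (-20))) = 577771056 / 6545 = 88276.71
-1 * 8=-8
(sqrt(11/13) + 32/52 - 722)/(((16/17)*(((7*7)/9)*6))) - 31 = -555091/10192 + 51*sqrt(143)/20384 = -54.43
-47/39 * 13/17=-47/51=-0.92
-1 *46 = -46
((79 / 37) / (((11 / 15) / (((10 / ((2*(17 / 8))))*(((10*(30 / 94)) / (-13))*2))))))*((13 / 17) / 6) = -2370000 / 5528281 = -0.43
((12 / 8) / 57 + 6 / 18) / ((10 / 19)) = 41 / 60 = 0.68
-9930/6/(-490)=331/98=3.38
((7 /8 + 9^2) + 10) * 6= 2205 /4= 551.25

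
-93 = -93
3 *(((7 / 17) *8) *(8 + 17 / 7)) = 1752 / 17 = 103.06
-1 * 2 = -2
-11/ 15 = -0.73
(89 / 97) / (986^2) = 89 / 94303012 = 0.00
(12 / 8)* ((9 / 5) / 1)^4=19683 / 1250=15.75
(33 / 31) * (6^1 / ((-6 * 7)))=-33 / 217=-0.15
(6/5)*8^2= 384/5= 76.80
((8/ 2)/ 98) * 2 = 4/ 49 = 0.08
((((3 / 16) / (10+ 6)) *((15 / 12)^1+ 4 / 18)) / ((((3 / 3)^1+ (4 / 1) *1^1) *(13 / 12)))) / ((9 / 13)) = 53 / 11520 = 0.00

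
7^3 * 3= 1029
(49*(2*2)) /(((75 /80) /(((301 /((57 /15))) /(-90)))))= -471968 /2565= -184.00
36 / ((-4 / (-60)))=540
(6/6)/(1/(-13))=-13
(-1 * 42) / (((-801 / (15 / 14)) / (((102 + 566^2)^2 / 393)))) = 513466648820 / 34977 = 14680122.62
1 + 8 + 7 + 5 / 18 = 293 / 18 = 16.28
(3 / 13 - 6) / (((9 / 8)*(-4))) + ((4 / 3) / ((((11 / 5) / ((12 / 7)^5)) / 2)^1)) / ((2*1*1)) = 73940170 / 7210203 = 10.25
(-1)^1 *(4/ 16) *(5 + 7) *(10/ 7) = -4.29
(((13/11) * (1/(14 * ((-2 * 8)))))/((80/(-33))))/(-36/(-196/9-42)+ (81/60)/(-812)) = 15457/3997152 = 0.00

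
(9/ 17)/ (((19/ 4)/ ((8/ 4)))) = 72/ 323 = 0.22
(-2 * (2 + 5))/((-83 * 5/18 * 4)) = 63/415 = 0.15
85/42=2.02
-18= -18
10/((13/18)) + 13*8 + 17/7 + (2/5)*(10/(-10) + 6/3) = 54907/455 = 120.67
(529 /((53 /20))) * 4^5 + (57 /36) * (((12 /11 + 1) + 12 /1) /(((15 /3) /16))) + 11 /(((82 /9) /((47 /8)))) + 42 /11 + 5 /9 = 703883309539 /3442032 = 204496.45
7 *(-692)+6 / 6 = -4843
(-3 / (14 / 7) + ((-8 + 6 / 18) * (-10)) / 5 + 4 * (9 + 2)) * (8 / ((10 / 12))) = 2776 / 5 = 555.20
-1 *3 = -3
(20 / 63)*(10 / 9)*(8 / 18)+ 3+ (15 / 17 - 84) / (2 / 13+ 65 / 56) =-1662398357 / 27673569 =-60.07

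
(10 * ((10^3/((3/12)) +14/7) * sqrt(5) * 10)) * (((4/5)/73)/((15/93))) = 1984992 * sqrt(5)/73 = 60802.43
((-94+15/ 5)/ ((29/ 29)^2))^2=8281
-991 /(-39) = 991 /39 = 25.41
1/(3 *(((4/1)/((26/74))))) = 13/444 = 0.03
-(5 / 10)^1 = -1 / 2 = -0.50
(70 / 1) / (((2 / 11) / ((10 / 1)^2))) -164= 38336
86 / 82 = 43 / 41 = 1.05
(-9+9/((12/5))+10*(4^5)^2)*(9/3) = 125829057/4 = 31457264.25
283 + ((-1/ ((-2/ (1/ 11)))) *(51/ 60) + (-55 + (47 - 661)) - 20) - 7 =-181703/ 440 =-412.96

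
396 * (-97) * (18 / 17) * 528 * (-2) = 730135296 / 17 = 42949135.06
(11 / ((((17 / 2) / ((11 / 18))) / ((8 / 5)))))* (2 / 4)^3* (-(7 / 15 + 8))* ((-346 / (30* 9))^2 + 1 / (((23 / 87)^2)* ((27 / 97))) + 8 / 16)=-933288943807 / 13015383750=-71.71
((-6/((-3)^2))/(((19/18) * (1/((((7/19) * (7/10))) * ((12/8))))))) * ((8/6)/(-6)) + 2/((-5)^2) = 1212/9025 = 0.13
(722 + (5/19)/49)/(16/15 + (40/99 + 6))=96.64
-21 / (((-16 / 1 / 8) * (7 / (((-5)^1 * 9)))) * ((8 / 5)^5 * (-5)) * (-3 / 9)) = -253125 / 65536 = -3.86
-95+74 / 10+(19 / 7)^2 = -19657 / 245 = -80.23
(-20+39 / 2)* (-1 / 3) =1 / 6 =0.17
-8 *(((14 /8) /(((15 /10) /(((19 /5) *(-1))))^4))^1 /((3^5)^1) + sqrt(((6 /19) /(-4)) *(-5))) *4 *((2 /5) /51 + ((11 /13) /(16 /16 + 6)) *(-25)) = 1166725337984 /40780715625 + 1119088 *sqrt(570) /440895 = 89.21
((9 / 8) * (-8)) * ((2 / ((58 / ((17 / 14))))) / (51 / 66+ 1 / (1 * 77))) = -153 / 319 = -0.48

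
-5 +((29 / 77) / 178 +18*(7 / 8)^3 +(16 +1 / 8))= 40676267 / 1754368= 23.19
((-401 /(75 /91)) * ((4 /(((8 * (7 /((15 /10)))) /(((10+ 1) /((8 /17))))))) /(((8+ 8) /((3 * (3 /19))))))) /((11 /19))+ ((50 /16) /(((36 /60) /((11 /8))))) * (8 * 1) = -192767 /38400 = -5.02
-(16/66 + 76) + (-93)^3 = -26546297/33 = -804433.24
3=3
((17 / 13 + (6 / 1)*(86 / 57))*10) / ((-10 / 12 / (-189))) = 5803812 / 247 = 23497.21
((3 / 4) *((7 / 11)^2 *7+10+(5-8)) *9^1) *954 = 7663005 / 121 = 63330.62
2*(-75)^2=11250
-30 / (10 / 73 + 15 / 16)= -7008 / 251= -27.92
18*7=126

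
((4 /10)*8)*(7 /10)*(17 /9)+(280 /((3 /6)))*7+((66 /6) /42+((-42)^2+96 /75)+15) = 3594007 /630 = 5704.77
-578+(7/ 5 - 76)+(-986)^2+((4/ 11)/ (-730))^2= 15661498205269/ 16120225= 971543.40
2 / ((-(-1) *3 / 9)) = 6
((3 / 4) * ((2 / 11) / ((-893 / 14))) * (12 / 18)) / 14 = -1 / 9823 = -0.00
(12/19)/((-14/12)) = -72/133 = -0.54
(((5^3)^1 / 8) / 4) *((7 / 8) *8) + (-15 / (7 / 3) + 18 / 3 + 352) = 378.92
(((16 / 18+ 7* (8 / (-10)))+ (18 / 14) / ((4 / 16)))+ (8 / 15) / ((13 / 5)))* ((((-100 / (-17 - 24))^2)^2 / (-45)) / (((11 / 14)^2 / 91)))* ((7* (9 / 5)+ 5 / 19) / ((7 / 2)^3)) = -81586585600000 / 3683472713613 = -22.15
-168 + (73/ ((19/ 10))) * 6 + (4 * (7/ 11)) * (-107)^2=29205.44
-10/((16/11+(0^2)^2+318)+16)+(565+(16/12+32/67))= 14012530/24723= 566.78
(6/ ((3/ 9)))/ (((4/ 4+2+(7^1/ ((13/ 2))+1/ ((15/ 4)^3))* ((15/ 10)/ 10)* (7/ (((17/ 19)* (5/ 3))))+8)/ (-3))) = -4.59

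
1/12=0.08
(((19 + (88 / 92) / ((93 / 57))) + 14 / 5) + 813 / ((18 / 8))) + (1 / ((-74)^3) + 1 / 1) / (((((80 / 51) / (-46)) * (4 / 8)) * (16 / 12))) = 23557686532061 / 69341930880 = 339.73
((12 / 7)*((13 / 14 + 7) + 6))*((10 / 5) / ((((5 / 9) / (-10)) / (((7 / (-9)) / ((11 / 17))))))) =79560 / 77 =1033.25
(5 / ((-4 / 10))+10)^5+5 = -2965 / 32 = -92.66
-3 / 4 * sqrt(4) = -3 / 2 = -1.50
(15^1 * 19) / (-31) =-285 / 31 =-9.19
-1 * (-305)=305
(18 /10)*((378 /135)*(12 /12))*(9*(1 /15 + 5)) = 28728 /125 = 229.82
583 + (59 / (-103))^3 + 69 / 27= 5756822879 / 9834543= 585.37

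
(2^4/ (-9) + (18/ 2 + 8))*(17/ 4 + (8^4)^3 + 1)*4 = 37658273254205/ 9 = 4184252583800.56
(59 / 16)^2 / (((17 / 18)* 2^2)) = 31329 / 8704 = 3.60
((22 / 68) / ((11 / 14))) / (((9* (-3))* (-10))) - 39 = -179003 / 4590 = -39.00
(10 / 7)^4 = 4.16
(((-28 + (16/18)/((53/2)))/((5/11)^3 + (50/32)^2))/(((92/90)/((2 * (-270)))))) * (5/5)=2134370304/366283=5827.11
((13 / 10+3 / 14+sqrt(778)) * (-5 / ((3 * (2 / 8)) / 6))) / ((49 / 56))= -320 * sqrt(778) / 7- 3392 / 49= -1344.32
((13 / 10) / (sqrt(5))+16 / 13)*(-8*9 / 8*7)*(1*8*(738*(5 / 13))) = -29756160 / 169 -185976*sqrt(5) / 5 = -259242.95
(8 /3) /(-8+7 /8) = -64 /171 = -0.37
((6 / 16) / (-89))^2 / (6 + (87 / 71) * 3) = 213 / 116090176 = 0.00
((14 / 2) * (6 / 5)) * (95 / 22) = 399 / 11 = 36.27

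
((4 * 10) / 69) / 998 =20 / 34431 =0.00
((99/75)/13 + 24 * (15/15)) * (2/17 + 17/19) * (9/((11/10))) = 46105038/230945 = 199.64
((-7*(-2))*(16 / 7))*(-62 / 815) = -1984 / 815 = -2.43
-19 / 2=-9.50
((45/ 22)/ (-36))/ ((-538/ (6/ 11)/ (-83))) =-1245/ 260392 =-0.00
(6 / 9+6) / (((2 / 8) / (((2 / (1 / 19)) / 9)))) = 3040 / 27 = 112.59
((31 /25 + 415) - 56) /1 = 9006 /25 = 360.24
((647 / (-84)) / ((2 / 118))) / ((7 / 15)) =-190865 / 196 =-973.80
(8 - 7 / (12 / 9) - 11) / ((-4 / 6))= 99 / 8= 12.38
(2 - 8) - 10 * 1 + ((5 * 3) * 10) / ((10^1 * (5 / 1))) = -13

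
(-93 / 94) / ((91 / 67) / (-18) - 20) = 1809 / 36707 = 0.05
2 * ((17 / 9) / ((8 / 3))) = 17 / 12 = 1.42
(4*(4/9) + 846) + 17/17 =7639/9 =848.78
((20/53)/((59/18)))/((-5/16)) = -1152/3127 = -0.37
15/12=5/4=1.25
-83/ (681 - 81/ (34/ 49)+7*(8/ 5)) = -0.14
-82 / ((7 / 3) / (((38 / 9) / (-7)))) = 3116 / 147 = 21.20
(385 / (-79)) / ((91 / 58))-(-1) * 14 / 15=-2.17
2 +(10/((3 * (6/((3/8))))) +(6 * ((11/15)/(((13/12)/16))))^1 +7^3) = 639901/1560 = 410.19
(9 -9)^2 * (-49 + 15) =0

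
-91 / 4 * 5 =-455 / 4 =-113.75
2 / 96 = 1 / 48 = 0.02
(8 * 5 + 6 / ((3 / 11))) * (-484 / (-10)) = 15004 / 5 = 3000.80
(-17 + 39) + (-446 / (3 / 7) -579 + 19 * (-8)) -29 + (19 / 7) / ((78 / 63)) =-138565 / 78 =-1776.47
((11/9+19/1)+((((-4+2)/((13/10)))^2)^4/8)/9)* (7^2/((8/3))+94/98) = 399.41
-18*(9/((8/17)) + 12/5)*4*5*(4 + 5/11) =-379701/11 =-34518.27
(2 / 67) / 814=0.00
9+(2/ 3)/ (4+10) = 190/ 21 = 9.05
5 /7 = 0.71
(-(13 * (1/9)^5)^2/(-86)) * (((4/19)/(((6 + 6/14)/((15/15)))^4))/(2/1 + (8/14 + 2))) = 2840383/186903394357031370000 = 0.00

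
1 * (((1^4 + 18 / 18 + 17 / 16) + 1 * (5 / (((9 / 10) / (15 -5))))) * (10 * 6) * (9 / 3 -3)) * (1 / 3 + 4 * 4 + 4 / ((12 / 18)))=0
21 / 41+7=7.51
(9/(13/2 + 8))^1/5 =18/145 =0.12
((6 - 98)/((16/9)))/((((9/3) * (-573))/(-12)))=-69/191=-0.36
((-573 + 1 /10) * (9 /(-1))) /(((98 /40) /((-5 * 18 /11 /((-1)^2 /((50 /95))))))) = -9062.57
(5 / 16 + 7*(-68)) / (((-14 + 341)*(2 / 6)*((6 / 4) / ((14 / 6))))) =-17759 / 2616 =-6.79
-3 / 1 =-3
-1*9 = -9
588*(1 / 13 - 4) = -29988 / 13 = -2306.77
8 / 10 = 4 / 5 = 0.80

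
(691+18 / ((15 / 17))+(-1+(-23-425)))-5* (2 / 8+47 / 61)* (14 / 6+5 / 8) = 2413699 / 9760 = 247.31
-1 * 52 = -52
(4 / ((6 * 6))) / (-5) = -1 / 45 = -0.02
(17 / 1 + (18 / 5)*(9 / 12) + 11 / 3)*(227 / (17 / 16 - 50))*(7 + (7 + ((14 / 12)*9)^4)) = -6196564507 / 4698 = -1318979.25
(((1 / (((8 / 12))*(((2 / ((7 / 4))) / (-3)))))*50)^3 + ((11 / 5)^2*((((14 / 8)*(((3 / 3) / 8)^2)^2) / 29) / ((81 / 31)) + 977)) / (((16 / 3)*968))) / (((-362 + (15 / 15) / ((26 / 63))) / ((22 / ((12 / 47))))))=1828601.80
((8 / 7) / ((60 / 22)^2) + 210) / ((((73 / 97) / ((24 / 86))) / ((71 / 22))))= 4559083808 / 18127725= 251.50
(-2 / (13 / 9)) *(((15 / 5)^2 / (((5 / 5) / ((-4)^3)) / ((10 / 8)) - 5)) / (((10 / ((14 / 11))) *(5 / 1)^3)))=18144 / 7167875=0.00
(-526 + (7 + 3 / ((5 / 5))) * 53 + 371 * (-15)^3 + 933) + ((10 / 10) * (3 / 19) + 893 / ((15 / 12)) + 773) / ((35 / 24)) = -4156808468 / 3325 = -1250167.96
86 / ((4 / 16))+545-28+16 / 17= 14653 / 17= 861.94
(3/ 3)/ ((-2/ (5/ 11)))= -5/ 22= -0.23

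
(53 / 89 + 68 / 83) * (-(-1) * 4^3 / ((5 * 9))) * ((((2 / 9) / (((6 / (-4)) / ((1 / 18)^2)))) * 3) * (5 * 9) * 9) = -668864 / 598347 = -1.12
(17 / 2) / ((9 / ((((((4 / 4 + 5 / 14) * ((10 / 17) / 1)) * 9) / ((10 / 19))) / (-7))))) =-361 / 196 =-1.84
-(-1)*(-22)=-22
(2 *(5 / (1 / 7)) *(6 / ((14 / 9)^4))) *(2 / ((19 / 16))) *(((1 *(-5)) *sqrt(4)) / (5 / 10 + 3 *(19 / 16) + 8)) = -125971200 / 1257781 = -100.15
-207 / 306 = -23 / 34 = -0.68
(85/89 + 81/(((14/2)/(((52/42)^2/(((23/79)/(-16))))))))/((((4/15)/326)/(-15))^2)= -919688642032381875/2808484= -327468001253.48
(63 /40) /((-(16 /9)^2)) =-5103 /10240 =-0.50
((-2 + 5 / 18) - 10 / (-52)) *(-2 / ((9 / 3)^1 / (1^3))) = 358 / 351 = 1.02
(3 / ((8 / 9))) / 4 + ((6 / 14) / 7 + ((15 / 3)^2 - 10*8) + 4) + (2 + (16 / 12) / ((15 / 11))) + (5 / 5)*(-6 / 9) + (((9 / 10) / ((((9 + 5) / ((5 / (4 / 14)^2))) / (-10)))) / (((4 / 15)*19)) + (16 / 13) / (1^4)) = -236696309 / 4357080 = -54.32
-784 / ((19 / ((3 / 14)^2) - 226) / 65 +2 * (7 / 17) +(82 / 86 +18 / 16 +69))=-41263488 / 3936395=-10.48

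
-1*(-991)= 991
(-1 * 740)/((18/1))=-370/9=-41.11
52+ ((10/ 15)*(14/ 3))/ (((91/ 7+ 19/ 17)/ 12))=2459/ 45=54.64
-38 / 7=-5.43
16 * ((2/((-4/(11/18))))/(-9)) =44/81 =0.54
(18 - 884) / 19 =-866 / 19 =-45.58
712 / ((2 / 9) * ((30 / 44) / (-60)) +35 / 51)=4793184 / 4603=1041.32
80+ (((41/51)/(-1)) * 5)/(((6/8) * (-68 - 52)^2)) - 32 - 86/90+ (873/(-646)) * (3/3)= 19127321/418608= 45.69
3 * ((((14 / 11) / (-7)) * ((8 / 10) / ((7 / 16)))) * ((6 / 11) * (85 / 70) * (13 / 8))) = -31824 / 29645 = -1.07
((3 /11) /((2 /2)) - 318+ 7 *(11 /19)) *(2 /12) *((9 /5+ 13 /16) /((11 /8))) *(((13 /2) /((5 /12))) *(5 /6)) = -426127 /330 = -1291.29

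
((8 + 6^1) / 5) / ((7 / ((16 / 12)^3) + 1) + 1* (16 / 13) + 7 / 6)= 34944 / 79255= 0.44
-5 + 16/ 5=-9/ 5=-1.80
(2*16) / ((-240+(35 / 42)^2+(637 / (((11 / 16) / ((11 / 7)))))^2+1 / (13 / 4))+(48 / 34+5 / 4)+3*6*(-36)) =0.00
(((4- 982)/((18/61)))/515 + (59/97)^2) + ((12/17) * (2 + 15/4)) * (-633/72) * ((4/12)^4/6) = -1966199407999/320277090960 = -6.14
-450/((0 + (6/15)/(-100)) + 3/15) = -112500/49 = -2295.92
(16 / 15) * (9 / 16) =3 / 5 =0.60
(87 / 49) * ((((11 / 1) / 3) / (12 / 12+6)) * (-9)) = -2871 / 343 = -8.37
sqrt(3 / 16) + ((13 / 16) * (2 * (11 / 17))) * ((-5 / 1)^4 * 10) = sqrt(3) / 4 + 446875 / 68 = 6572.12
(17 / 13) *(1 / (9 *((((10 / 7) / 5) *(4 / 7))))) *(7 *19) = 110789 / 936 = 118.36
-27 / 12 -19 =-85 / 4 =-21.25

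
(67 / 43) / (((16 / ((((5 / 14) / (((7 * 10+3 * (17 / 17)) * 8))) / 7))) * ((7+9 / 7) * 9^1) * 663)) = 335 / 1946764205568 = 0.00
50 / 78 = 25 / 39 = 0.64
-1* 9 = -9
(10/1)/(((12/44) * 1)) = 110/3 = 36.67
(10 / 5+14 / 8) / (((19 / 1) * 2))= 15 / 152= 0.10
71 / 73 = 0.97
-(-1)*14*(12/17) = 168/17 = 9.88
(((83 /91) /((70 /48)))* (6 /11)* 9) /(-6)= -17928 /35035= -0.51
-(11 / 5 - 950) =4739 / 5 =947.80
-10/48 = -5/24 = -0.21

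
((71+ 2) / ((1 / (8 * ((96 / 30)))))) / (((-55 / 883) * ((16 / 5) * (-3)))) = 515672 / 165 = 3125.28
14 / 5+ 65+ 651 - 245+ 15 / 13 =30872 / 65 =474.95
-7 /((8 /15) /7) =-735 /8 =-91.88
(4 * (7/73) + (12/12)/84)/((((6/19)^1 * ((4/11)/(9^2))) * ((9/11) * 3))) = 5575075/49056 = 113.65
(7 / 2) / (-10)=-7 / 20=-0.35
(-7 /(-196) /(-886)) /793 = -1 /19672744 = -0.00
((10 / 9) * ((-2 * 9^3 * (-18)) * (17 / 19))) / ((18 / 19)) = 27540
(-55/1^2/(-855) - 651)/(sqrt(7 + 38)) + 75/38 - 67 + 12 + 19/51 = -22262*sqrt(5)/513 - 102043/1938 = -149.69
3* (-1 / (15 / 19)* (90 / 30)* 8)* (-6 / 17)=2736 / 85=32.19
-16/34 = -8/17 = -0.47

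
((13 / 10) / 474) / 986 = 13 / 4673640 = 0.00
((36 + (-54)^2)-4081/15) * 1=40199/15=2679.93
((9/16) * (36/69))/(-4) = -27/368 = -0.07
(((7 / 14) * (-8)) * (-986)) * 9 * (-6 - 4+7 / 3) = -272136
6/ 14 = 3/ 7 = 0.43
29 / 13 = 2.23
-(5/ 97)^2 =-25/ 9409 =-0.00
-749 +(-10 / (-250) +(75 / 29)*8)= -527996 / 725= -728.27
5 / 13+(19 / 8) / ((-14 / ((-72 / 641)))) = 47093 / 116662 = 0.40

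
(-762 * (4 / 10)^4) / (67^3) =-12192 / 187976875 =-0.00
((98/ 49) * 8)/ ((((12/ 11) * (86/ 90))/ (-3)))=-1980/ 43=-46.05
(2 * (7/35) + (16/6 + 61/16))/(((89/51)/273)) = 7662291/7120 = 1076.16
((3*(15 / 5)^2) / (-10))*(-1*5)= 27 / 2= 13.50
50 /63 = 0.79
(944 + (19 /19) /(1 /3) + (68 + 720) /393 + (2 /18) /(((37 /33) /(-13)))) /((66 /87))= 199820875 /159951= 1249.26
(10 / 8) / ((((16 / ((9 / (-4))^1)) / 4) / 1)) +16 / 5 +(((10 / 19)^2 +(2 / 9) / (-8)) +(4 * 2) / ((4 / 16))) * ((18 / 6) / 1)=34394197 / 346560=99.24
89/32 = 2.78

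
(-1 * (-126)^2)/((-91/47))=106596/13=8199.69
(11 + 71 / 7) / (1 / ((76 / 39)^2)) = 854848 / 10647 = 80.29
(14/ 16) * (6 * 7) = 36.75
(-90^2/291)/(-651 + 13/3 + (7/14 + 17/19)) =307800/7135417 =0.04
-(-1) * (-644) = -644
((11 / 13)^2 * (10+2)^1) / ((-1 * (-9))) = 484 / 507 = 0.95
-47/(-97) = 47/97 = 0.48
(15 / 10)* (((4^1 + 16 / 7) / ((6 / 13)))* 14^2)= 4004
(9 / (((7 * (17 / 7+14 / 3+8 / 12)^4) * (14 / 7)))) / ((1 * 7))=35721 / 1411823522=0.00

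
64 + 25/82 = 5273/82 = 64.30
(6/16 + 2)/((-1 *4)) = -19/32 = -0.59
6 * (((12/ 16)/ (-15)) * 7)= -2.10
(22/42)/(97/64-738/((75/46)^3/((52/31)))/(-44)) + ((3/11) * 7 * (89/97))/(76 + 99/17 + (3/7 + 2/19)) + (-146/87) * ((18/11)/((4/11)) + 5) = -1746126073037117287379/110125101145606430730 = -15.86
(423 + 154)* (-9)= -5193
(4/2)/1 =2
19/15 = 1.27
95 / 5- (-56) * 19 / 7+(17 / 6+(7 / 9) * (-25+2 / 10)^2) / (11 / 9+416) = 172.15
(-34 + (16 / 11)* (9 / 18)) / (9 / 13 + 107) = -2379 / 7700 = -0.31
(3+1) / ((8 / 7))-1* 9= -11 / 2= -5.50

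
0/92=0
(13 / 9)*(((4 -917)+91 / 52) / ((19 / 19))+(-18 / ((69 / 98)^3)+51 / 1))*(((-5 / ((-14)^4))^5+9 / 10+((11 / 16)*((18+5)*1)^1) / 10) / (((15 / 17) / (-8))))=30539909205503803756367596504372007 / 1030716559556433182844872294400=29629.78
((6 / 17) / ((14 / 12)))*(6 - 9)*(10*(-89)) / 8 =12015 / 119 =100.97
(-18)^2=324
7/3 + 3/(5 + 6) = 86/33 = 2.61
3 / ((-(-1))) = 3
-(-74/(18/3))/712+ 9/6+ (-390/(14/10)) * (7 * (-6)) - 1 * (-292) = 25618153/2136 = 11993.52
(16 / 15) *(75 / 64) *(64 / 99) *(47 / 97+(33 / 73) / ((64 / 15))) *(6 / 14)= 1337995 / 6542844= 0.20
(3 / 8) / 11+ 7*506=311699 / 88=3542.03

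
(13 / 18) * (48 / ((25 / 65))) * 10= 2704 / 3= 901.33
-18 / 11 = -1.64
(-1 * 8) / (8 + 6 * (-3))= 4 / 5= 0.80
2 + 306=308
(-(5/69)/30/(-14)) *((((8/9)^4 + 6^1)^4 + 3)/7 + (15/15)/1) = 256188935164062539/5370052507292635218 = 0.05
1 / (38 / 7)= 7 / 38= 0.18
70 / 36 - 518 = -9289 / 18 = -516.06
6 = 6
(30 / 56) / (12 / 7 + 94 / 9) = 135 / 3064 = 0.04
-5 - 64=-69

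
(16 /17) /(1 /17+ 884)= 16 /15029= 0.00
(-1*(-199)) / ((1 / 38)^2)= 287356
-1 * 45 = -45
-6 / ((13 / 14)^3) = -16464 / 2197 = -7.49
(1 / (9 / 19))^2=361 / 81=4.46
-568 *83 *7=-330008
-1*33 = -33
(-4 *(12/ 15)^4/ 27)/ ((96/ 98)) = -3136/ 50625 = -0.06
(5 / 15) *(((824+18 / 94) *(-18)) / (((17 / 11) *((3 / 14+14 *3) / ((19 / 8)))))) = -56672231 / 314806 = -180.02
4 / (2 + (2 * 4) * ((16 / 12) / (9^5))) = 2.00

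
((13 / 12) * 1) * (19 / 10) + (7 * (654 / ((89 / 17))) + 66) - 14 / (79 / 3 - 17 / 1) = 941.01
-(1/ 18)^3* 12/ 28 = -1/ 13608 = -0.00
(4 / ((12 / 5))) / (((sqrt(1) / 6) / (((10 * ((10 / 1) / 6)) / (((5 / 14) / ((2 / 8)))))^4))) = 15006250 / 81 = 185262.35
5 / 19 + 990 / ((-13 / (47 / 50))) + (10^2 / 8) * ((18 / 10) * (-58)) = -1699757 / 1235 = -1376.32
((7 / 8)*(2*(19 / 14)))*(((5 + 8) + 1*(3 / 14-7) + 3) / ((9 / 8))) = 817 / 42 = 19.45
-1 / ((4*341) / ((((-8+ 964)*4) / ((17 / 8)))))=-7648 / 5797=-1.32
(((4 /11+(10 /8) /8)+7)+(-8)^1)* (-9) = 1521 /352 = 4.32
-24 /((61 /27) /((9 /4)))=-1458 /61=-23.90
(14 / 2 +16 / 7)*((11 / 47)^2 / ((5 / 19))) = 29887 / 15463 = 1.93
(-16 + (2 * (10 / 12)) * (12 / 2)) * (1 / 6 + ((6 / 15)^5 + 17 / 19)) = -381773 / 59375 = -6.43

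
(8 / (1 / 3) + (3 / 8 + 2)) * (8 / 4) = 211 / 4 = 52.75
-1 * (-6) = 6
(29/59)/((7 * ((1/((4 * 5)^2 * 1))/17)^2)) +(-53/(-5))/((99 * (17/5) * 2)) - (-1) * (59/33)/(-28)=9027342586247/2780316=3246876.47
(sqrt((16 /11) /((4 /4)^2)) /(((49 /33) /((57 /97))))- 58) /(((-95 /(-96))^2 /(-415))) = 44365824 /1805- 27537408 * sqrt(11) /451535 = 24377.14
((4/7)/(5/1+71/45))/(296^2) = 45/45385088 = 0.00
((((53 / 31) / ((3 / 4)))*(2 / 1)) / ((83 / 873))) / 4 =30846 / 2573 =11.99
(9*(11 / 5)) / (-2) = -99 / 10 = -9.90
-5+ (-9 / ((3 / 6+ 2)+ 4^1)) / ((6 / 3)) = -74 / 13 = -5.69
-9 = -9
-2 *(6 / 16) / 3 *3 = -3 / 4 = -0.75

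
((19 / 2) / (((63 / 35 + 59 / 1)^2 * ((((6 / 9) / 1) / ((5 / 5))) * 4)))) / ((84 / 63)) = 0.00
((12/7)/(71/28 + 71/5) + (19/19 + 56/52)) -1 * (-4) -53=-475370/10153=-46.82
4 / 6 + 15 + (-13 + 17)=59 / 3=19.67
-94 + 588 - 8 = 486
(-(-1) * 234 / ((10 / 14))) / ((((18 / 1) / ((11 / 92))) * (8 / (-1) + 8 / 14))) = -539 / 1840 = -0.29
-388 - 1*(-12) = -376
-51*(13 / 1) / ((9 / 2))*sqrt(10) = -442*sqrt(10) / 3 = -465.91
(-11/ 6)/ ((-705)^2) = -11/ 2982150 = -0.00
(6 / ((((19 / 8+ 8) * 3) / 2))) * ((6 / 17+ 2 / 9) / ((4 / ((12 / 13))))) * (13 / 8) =352 / 4233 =0.08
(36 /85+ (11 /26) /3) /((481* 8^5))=3743 /104498135040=0.00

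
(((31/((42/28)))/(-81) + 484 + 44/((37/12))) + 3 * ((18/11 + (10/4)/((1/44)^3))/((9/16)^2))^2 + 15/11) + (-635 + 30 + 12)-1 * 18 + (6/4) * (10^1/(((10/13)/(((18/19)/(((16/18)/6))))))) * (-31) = 1011307822193605462027/744131124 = 1359045186495.39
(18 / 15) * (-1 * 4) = -24 / 5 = -4.80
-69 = -69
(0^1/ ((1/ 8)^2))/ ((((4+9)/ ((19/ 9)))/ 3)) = 0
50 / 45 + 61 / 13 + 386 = 391.80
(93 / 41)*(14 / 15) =434 / 205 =2.12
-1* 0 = 0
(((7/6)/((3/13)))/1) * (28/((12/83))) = 52871/54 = 979.09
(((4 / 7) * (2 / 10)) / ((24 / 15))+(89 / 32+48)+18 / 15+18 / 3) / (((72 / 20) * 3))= 21673 / 4032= 5.38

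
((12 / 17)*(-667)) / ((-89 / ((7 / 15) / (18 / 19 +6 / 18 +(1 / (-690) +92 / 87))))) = 473361896 / 448049229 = 1.06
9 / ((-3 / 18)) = -54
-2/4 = -1/2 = -0.50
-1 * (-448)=448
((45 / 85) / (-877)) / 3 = -3 / 14909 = -0.00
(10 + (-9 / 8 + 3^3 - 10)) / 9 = 23 / 8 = 2.88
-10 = -10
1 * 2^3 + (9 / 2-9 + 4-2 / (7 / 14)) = 3.50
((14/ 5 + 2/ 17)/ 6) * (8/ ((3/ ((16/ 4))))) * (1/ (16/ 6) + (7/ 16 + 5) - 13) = -37.28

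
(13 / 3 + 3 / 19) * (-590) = -151040 / 57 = -2649.82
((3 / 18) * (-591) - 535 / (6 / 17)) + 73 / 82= -396907 / 246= -1613.44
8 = 8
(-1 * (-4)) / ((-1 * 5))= -4 / 5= -0.80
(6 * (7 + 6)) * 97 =7566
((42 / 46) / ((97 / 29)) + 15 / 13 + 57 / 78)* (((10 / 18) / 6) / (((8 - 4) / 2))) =625765 / 6264648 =0.10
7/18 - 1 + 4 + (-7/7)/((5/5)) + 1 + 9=223/18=12.39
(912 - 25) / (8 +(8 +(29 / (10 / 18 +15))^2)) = 17385200 / 381721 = 45.54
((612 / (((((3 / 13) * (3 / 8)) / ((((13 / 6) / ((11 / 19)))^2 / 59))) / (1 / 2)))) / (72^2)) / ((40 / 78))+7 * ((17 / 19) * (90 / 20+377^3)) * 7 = 24777798820259302283 / 10547444160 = 2349175633.87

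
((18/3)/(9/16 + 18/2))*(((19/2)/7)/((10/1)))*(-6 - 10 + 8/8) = -152/119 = -1.28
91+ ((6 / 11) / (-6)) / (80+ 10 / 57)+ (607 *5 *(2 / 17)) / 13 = 1316106273 / 11109670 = 118.46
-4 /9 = -0.44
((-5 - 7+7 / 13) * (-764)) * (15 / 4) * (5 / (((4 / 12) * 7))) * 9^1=57629475 / 91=633290.93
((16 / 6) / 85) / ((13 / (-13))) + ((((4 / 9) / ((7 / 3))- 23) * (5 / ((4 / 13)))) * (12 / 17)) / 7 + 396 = 4480603 / 12495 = 358.59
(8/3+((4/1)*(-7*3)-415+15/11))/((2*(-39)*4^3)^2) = -0.00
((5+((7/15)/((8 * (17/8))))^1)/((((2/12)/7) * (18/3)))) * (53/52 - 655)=-152589409/6630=-23014.99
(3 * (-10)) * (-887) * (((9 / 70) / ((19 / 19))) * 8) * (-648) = -124151616 / 7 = -17735945.14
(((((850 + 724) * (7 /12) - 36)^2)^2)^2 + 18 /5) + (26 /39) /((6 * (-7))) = 21561709786381687208440036454531 /58786560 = 366779579998926407812262.50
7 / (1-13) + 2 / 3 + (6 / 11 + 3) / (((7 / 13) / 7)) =6095 / 132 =46.17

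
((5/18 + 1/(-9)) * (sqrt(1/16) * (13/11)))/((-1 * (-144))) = 13/38016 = 0.00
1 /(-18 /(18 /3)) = -1 /3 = -0.33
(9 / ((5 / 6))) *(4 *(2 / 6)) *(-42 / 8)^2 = 3969 / 10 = 396.90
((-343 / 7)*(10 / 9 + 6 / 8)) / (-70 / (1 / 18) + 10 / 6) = 3283 / 45300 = 0.07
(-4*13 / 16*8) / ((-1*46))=13 / 23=0.57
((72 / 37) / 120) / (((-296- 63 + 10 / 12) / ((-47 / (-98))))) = -423 / 19480685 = -0.00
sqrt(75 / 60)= sqrt(5) / 2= 1.12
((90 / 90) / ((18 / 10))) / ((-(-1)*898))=5 / 8082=0.00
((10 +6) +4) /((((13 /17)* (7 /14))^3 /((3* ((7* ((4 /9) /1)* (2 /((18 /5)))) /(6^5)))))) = 3439100 /14414517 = 0.24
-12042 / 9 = -1338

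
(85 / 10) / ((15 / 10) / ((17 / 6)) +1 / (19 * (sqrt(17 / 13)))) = 14.77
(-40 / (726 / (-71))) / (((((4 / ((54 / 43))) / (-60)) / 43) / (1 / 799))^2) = 310554000 / 77246521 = 4.02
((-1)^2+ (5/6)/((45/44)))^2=2401/729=3.29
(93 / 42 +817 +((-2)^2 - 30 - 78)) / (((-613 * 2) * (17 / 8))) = -0.27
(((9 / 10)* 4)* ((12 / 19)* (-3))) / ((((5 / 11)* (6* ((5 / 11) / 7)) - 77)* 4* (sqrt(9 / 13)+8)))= 14270256 / 5087419765 - 411642* sqrt(13) / 5087419765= 0.00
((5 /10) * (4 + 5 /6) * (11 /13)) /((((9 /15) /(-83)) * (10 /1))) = -26477 /936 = -28.29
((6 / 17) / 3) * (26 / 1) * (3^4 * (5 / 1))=21060 / 17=1238.82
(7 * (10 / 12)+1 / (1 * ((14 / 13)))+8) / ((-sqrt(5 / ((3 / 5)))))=-62 * sqrt(3) / 21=-5.11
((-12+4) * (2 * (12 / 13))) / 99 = -64 / 429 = -0.15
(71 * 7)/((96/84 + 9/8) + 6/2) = 27832/295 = 94.35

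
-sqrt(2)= -1.41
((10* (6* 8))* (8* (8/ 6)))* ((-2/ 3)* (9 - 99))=307200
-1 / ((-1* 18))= 0.06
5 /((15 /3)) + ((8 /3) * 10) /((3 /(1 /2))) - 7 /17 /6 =1645 /306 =5.38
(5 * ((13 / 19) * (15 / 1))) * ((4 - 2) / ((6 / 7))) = 119.74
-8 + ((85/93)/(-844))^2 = -49287945287/6160994064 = -8.00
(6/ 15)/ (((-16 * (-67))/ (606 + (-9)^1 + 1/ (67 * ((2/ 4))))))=40001/ 179560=0.22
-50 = -50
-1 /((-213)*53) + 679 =7665232 /11289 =679.00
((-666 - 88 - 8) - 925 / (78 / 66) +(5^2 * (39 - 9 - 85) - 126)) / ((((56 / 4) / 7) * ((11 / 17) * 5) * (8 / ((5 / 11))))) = -26.74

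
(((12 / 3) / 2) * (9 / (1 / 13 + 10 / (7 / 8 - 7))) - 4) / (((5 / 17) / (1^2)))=-52.94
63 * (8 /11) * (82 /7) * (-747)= -4410288 /11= -400935.27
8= 8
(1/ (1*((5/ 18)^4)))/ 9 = 11664/ 625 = 18.66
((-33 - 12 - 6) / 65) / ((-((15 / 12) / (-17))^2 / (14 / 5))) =3301536 / 8125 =406.34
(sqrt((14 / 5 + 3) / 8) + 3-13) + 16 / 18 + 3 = -5.26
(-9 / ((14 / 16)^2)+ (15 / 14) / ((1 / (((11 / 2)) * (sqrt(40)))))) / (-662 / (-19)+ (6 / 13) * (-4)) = -71136 / 199675+ 8151 * sqrt(10) / 22820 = 0.77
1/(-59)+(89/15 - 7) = -1.08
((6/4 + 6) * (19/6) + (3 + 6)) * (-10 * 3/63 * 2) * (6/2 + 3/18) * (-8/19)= 2620/63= 41.59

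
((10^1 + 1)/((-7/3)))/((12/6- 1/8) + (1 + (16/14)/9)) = -1.57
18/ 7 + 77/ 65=1709/ 455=3.76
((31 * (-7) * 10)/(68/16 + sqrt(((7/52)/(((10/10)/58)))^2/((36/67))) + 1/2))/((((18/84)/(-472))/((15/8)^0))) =-276262109760/1105961 + 75683142080 * sqrt(67)/1105961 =310346.48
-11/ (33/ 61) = -61/ 3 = -20.33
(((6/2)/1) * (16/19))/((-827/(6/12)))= -24/15713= -0.00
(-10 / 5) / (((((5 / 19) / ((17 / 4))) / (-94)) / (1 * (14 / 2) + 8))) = 45543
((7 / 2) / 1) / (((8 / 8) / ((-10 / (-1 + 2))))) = -35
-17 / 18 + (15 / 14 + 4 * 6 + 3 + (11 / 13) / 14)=44533 / 1638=27.19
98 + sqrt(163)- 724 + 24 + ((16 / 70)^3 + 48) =-23752238 / 42875 + sqrt(163) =-541.22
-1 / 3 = -0.33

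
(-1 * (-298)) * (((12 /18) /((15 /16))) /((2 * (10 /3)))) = 2384 /75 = 31.79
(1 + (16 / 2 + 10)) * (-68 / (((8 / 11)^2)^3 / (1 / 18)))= -572214203 / 1179648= -485.07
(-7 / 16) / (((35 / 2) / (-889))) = 889 / 40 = 22.22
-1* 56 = -56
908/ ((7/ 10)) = 1297.14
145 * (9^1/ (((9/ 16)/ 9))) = 20880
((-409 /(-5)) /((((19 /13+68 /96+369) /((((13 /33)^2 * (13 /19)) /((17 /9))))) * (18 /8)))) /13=28754336 /67890102225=0.00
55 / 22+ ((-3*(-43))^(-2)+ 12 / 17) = 1813903 / 565794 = 3.21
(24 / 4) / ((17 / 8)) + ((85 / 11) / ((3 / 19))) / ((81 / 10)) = 402854 / 45441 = 8.87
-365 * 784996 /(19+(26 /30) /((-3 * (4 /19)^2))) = -206296948800 /8987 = -22955040.48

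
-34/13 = -2.62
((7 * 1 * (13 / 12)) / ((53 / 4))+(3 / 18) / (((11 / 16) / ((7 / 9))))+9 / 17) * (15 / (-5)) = -345278 / 89199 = -3.87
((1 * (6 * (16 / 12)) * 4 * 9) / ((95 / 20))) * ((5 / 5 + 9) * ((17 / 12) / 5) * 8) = 1374.32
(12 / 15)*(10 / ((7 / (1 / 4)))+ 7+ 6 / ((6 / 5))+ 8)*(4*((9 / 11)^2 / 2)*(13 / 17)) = 240084 / 14399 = 16.67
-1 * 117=-117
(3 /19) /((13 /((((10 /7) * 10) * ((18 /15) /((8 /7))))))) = 45 /247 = 0.18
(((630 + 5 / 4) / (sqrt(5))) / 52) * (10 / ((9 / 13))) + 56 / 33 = 80.11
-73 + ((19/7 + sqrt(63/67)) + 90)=3*sqrt(469)/67 + 138/7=20.68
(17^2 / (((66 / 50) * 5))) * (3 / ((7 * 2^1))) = 1445 / 154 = 9.38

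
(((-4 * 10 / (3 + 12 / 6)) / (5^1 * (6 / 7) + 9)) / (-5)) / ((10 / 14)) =392 / 2325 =0.17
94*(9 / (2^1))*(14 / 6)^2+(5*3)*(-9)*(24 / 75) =11299 / 5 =2259.80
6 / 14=3 / 7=0.43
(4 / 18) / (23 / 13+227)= 0.00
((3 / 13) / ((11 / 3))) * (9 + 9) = 1.13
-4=-4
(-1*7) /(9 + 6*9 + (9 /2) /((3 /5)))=-14 /141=-0.10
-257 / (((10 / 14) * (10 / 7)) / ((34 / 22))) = -389.24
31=31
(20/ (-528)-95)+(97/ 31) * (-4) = -440111/ 4092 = -107.55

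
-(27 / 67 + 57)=-3846 / 67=-57.40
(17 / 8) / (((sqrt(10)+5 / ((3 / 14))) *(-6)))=-119 / 7696+51 *sqrt(10) / 76960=-0.01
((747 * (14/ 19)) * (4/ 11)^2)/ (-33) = -55776/ 25289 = -2.21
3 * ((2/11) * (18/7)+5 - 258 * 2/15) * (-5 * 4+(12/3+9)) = 33417/55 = 607.58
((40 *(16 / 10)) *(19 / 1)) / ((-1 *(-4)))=304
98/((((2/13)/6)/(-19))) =-72618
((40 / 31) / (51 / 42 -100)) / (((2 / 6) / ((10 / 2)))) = -2800 / 14291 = -0.20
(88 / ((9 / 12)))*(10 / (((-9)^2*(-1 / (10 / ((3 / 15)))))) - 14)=-575168 / 243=-2366.95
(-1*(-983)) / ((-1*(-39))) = 983 / 39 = 25.21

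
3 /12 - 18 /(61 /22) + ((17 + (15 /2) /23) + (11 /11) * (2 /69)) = 11.11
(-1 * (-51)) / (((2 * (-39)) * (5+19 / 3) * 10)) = -3 / 520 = -0.01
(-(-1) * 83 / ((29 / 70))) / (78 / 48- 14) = -46480 / 2871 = -16.19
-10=-10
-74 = -74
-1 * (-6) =6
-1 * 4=-4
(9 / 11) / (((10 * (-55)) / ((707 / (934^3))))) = -6363 / 4929422049200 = -0.00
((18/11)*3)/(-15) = -0.33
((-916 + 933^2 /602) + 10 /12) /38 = 239669 /17157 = 13.97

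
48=48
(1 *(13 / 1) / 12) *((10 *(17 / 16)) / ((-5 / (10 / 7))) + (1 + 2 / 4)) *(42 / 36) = -559 / 288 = -1.94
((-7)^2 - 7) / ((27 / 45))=70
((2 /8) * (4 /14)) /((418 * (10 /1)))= 1 /58520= 0.00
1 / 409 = 0.00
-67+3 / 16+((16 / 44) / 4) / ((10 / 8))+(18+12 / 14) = -294957 / 6160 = -47.88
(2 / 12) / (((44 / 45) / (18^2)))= 55.23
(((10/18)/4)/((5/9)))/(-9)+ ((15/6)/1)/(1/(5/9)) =49/36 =1.36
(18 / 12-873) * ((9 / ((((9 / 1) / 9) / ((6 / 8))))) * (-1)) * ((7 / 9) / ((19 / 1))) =36603 / 152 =240.81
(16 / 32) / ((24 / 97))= 97 / 48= 2.02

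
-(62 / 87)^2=-3844 / 7569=-0.51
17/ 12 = 1.42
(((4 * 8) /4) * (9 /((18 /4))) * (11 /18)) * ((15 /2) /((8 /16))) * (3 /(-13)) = -440 /13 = -33.85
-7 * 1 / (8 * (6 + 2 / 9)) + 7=439 / 64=6.86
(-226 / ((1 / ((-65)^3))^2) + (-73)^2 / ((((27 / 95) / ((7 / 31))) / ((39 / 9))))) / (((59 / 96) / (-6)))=2739146529225570880 / 16461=166402194837833.11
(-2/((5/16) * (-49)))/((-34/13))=-0.05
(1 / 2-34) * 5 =-335 / 2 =-167.50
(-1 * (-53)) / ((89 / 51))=2703 / 89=30.37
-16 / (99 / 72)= -128 / 11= -11.64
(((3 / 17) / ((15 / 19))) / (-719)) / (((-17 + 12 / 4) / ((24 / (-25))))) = -228 / 10695125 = -0.00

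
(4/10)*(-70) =-28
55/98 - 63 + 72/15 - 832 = -435923/490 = -889.64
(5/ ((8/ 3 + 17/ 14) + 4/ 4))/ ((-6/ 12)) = -84/ 41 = -2.05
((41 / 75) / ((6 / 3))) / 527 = 41 / 79050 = 0.00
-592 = -592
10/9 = 1.11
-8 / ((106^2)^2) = -1 / 15780962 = -0.00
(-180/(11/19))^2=11696400/121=96664.46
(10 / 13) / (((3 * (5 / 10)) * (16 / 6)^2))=15 / 208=0.07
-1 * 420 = -420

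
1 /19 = 0.05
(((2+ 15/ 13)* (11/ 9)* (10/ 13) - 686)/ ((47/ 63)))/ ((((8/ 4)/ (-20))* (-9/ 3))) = -3051.86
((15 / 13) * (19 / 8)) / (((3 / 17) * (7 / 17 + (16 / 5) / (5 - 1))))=137275 / 10712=12.82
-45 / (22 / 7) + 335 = 7055 / 22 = 320.68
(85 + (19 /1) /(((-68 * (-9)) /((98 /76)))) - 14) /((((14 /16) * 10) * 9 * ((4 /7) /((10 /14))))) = 1.13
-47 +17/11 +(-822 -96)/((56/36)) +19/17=-830534/1309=-634.48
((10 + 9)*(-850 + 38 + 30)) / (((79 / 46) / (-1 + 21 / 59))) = 25971784 / 4661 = 5572.15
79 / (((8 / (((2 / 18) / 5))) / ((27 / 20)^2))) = 6399 / 16000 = 0.40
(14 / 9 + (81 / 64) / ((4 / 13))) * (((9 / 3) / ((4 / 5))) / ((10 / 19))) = 248159 / 6144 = 40.39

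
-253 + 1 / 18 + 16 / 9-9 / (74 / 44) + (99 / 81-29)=-189341 / 666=-284.30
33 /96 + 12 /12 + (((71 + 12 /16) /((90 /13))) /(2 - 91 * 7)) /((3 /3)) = 1213801 /914400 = 1.33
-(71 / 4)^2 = -5041 / 16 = -315.06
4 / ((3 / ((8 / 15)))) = 32 / 45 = 0.71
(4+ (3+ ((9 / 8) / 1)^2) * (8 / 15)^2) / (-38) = -391 / 2850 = -0.14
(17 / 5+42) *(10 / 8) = 227 / 4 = 56.75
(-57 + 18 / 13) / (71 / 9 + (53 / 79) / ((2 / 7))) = -1028106 / 189241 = -5.43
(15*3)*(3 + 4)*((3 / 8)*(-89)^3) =-666195705 / 8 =-83274463.12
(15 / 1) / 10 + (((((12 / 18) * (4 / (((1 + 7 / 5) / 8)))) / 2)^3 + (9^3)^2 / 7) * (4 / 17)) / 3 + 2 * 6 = 5974.91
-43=-43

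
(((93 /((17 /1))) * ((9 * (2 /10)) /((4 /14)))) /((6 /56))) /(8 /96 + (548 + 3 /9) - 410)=328104 /141185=2.32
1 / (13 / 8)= 8 / 13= 0.62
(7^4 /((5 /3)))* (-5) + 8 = -7195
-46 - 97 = -143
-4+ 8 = 4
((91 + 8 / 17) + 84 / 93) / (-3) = -16227 / 527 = -30.79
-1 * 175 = -175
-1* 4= -4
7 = 7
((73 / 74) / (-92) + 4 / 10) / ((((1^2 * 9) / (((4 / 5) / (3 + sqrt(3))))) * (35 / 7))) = 4417 / 1276500-4417 * sqrt(3) / 3829500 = 0.00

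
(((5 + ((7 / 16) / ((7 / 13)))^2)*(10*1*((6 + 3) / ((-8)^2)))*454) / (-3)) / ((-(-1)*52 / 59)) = -291096855 / 212992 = -1366.70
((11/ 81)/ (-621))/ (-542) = 11/ 27263142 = 0.00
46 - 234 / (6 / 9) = -305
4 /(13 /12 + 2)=48 /37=1.30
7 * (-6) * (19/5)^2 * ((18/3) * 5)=-90972/5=-18194.40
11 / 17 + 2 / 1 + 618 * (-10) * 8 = -840435 / 17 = -49437.35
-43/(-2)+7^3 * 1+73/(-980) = 357137/980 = 364.43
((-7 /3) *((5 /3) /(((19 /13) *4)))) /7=-65 /684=-0.10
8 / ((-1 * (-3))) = 8 / 3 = 2.67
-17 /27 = -0.63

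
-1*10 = -10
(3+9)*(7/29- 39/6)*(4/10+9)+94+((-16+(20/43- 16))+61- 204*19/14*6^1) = -97924111/43645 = -2243.65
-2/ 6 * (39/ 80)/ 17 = -13/ 1360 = -0.01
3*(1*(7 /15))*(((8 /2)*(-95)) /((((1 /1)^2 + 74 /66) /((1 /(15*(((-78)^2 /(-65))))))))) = 209 /1170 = 0.18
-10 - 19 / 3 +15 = -4 / 3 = -1.33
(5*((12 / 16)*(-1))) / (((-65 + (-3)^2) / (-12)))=-45 / 56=-0.80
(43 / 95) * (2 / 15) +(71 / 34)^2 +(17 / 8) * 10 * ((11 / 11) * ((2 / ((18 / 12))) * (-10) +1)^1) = -212223517 / 823650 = -257.66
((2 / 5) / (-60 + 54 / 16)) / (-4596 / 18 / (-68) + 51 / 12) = -1088 / 1232915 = -0.00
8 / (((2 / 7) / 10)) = 280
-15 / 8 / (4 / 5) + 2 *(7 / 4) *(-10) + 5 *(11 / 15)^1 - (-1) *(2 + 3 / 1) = -2753 / 96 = -28.68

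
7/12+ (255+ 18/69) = 70613/276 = 255.84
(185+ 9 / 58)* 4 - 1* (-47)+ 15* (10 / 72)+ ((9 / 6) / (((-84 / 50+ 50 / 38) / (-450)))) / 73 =3582241393 / 4394892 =815.09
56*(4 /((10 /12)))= 1344 /5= 268.80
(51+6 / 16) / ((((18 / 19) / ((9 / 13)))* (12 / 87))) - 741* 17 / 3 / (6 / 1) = -1067401 / 2496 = -427.64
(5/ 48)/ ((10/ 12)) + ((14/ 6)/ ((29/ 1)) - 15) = -10297/ 696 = -14.79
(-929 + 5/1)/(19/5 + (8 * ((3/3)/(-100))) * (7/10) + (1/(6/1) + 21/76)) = -220.68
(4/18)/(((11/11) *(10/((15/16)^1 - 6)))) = -9/80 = -0.11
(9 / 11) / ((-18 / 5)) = -5 / 22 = -0.23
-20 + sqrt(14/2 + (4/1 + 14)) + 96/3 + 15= 32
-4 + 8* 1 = 4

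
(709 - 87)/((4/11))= 3421/2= 1710.50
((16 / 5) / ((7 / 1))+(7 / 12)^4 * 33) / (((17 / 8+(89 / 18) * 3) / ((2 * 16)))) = 1034977 / 128205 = 8.07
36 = 36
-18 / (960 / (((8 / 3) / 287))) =-1 / 5740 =-0.00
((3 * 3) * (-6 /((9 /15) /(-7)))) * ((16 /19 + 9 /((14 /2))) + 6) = 97290 /19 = 5120.53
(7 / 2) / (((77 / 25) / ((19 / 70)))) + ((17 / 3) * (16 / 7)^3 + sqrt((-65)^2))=6020713 / 45276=132.98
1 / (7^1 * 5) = 1 / 35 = 0.03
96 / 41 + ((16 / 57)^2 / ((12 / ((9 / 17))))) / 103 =182050592 / 77749653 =2.34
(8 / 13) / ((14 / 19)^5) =2476099 / 873964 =2.83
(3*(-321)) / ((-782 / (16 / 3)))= 2568 / 391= 6.57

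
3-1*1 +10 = 12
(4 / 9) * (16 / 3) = 64 / 27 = 2.37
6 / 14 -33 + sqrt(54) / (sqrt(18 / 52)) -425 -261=-5030 / 7 + 2 * sqrt(39)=-706.08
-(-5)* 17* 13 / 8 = 1105 / 8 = 138.12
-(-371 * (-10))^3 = -51064811000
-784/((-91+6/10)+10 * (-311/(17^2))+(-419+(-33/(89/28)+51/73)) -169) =7360321360/6560868771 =1.12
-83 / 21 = -3.95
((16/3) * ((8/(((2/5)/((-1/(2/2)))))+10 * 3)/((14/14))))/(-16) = -10/3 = -3.33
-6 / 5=-1.20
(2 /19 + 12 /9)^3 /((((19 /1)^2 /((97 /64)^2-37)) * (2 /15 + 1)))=-16327729505 /64655897088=-0.25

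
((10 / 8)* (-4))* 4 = -20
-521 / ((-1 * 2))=521 / 2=260.50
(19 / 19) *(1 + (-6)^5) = -7775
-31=-31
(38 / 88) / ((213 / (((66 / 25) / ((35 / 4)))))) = 38 / 62125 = 0.00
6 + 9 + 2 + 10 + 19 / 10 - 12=169 / 10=16.90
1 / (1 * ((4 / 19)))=19 / 4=4.75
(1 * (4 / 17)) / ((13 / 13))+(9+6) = 259 / 17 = 15.24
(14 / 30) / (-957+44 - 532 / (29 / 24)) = -203 / 588675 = -0.00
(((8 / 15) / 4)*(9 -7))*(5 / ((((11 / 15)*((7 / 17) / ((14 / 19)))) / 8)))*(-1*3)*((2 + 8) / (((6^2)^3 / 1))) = -0.02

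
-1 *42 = -42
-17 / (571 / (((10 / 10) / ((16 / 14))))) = -119 / 4568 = -0.03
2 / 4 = 1 / 2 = 0.50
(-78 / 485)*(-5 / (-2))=-39 / 97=-0.40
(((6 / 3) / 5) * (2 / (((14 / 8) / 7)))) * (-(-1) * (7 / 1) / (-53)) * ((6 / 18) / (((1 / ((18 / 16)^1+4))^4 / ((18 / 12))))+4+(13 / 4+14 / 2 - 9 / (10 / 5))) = -20339431 / 135680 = -149.91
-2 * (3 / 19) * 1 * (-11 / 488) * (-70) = -1155 / 2318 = -0.50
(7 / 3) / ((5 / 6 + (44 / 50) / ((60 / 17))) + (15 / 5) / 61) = 53375 / 25891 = 2.06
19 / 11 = 1.73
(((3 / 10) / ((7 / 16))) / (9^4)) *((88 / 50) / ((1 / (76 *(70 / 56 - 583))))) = -15562976 / 1913625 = -8.13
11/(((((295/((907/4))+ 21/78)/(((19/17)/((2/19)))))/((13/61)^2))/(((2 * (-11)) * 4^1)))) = -696337691192/2342343453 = -297.28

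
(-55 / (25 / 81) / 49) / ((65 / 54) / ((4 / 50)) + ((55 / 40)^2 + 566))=-1539648 / 246792175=-0.01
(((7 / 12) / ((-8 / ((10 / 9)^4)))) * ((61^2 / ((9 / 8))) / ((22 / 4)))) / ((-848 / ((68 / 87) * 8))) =4427990000 / 8985072987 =0.49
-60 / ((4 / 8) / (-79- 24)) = 12360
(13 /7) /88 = 13 /616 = 0.02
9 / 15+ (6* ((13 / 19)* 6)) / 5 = 105 / 19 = 5.53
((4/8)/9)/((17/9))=1/34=0.03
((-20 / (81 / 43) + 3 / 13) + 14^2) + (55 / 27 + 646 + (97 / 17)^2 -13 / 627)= 55091437220 / 63602253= 866.19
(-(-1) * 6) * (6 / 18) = 2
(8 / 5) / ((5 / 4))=32 / 25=1.28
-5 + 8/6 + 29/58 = -19/6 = -3.17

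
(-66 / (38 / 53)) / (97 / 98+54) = -171402 / 102391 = -1.67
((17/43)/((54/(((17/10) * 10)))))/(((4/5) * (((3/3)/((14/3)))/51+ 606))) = 171955/669799476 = 0.00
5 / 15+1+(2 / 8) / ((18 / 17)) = 1.57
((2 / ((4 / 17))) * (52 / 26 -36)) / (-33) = 289 / 33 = 8.76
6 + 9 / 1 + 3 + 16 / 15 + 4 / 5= 298 / 15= 19.87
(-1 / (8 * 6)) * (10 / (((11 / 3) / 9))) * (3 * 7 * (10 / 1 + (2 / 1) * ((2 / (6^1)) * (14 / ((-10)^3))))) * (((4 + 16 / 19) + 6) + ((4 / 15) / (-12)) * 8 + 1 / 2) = -1001342041 / 836000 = -1197.78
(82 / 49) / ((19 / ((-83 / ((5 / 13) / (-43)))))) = 3804554 / 4655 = 817.30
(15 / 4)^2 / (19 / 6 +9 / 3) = 675 / 296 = 2.28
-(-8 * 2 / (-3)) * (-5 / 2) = 40 / 3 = 13.33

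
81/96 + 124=3995/32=124.84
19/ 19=1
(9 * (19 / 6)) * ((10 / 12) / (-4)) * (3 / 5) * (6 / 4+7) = -969 / 32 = -30.28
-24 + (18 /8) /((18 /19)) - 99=-965 /8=-120.62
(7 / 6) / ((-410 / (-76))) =133 / 615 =0.22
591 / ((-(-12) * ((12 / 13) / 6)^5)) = 571443.13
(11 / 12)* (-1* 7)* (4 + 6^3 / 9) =-539 / 3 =-179.67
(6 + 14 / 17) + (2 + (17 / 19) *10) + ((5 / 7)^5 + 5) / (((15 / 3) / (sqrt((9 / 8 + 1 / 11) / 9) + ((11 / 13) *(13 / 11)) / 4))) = 4358 *sqrt(2354) / 554631 + 97879814 / 5428661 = 18.41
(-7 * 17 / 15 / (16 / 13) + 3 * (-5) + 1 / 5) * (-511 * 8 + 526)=9081319 / 120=75677.66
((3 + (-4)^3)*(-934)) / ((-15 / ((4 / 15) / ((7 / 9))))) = -227896 / 175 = -1302.26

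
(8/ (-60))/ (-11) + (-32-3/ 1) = -5773/ 165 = -34.99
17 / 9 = 1.89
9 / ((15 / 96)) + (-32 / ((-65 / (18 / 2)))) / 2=3888 / 65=59.82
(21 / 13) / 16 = 21 / 208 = 0.10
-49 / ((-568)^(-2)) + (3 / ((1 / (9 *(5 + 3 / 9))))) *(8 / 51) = -268745408 / 17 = -15808553.41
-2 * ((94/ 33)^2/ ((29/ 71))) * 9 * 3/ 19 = -3764136/ 66671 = -56.46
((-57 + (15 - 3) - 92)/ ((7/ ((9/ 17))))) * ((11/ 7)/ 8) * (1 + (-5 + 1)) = 6.11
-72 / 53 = -1.36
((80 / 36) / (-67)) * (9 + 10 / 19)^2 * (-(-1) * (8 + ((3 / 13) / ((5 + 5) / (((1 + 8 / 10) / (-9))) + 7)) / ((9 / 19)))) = -24.05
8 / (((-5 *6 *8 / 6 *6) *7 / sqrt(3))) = -sqrt(3) / 210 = -0.01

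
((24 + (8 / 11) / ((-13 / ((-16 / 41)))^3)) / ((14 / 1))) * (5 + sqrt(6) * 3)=99936910340 / 11659296649 + 59962146204 * sqrt(6) / 11659296649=21.17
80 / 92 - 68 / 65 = -264 / 1495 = -0.18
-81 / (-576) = 0.14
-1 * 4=-4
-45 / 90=-1 / 2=-0.50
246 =246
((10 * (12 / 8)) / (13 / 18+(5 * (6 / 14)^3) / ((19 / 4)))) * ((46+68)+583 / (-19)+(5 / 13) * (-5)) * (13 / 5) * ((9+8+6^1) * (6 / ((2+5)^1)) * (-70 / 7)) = -73409353920 / 94441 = -777303.86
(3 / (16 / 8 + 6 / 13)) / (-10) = -39 / 320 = -0.12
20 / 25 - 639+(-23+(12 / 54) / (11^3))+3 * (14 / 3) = -647.20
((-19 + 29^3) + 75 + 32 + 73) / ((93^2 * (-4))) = -12275 / 17298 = -0.71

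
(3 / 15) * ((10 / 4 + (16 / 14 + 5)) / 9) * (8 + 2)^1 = 121 / 63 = 1.92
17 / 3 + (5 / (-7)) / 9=352 / 63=5.59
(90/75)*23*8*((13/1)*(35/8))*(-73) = -916734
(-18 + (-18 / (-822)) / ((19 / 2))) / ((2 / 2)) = -46848 / 2603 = -18.00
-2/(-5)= 2/5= 0.40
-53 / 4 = -13.25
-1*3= -3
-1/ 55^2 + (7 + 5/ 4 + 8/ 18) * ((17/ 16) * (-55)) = -885281951/ 1742400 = -508.08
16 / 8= 2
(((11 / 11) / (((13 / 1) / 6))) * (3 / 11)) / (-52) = -9 / 3718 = -0.00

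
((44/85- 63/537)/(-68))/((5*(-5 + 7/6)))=18273/59490650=0.00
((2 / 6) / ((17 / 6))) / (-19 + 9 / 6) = -4 / 595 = -0.01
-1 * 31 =-31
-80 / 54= -1.48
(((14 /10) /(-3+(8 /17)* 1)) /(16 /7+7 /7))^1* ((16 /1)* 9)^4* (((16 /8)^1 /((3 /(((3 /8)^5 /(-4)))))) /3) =147563451 /4945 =29840.94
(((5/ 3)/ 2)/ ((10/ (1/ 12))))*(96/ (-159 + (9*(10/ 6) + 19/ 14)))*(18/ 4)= -42/ 1997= -0.02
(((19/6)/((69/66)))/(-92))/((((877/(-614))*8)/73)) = 4683899/22268784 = 0.21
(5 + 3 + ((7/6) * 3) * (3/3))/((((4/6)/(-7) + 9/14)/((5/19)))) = 105/19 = 5.53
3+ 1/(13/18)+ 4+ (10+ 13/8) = 20.01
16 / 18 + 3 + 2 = 53 / 9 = 5.89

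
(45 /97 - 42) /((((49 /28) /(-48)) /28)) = 3094272 /97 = 31899.71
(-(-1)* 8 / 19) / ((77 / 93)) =744 / 1463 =0.51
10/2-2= 3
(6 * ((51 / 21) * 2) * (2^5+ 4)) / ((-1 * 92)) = -1836 / 161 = -11.40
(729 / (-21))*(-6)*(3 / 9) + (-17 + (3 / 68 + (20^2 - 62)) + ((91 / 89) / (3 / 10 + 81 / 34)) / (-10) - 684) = -1417773067 / 4829496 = -293.57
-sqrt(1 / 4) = -1 / 2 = -0.50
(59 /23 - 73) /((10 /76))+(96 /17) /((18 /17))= -36568 /69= -529.97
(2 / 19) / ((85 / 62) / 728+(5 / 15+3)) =270816 / 8580685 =0.03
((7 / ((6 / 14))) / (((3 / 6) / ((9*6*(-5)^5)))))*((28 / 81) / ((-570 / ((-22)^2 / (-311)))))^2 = -4.91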